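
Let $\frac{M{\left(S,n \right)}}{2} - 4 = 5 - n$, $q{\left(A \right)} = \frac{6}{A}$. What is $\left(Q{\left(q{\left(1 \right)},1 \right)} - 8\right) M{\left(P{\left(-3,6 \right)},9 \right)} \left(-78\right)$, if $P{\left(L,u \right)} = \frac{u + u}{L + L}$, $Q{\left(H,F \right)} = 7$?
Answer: $0$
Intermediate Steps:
$P{\left(L,u \right)} = \frac{u}{L}$ ($P{\left(L,u \right)} = \frac{2 u}{2 L} = 2 u \frac{1}{2 L} = \frac{u}{L}$)
$M{\left(S,n \right)} = 18 - 2 n$ ($M{\left(S,n \right)} = 8 + 2 \left(5 - n\right) = 8 - \left(-10 + 2 n\right) = 18 - 2 n$)
$\left(Q{\left(q{\left(1 \right)},1 \right)} - 8\right) M{\left(P{\left(-3,6 \right)},9 \right)} \left(-78\right) = \left(7 - 8\right) \left(18 - 18\right) \left(-78\right) = \left(-1\right) 0 \left(-78\right) = 0 \left(-78\right) = 0$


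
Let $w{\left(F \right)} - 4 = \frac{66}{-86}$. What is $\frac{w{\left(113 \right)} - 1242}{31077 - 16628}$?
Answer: $- \frac{53267}{621307} \approx -0.085734$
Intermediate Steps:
$w{\left(F \right)} = \frac{139}{43}$ ($w{\left(F \right)} = 4 + \frac{66}{-86} = 4 + 66 \left(- \frac{1}{86}\right) = 4 - \frac{33}{43} = \frac{139}{43}$)
$\frac{w{\left(113 \right)} - 1242}{31077 - 16628} = \frac{\frac{139}{43} - 1242}{31077 - 16628} = - \frac{53267}{43 \cdot 14449} = \left(- \frac{53267}{43}\right) \frac{1}{14449} = - \frac{53267}{621307}$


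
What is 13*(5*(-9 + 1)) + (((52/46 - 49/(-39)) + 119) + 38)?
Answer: -323470/897 ≈ -360.61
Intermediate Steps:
13*(5*(-9 + 1)) + (((52/46 - 49/(-39)) + 119) + 38) = 13*(5*(-8)) + (((52*(1/46) - 49*(-1/39)) + 119) + 38) = 13*(-40) + (((26/23 + 49/39) + 119) + 38) = -520 + ((2141/897 + 119) + 38) = -520 + (108884/897 + 38) = -520 + 142970/897 = -323470/897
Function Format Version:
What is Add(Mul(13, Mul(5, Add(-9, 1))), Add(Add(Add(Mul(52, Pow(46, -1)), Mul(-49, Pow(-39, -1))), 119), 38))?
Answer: Rational(-323470, 897) ≈ -360.61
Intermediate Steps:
Add(Mul(13, Mul(5, Add(-9, 1))), Add(Add(Add(Mul(52, Pow(46, -1)), Mul(-49, Pow(-39, -1))), 119), 38)) = Add(Mul(13, Mul(5, -8)), Add(Add(Add(Mul(52, Rational(1, 46)), Mul(-49, Rational(-1, 39))), 119), 38)) = Add(Mul(13, -40), Add(Add(Add(Rational(26, 23), Rational(49, 39)), 119), 38)) = Add(-520, Add(Add(Rational(2141, 897), 119), 38)) = Add(-520, Add(Rational(108884, 897), 38)) = Add(-520, Rational(142970, 897)) = Rational(-323470, 897)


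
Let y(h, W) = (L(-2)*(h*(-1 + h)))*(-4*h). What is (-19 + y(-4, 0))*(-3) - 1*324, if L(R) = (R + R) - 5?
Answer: 8373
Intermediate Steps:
L(R) = -5 + 2*R (L(R) = 2*R - 5 = -5 + 2*R)
y(h, W) = 36*h²*(-1 + h) (y(h, W) = ((-5 + 2*(-2))*(h*(-1 + h)))*(-4*h) = ((-5 - 4)*(h*(-1 + h)))*(-4*h) = (-9*h*(-1 + h))*(-4*h) = 36*h²*(-1 + h))
(-19 + y(-4, 0))*(-3) - 1*324 = (-19 + 36*(-4)²*(-1 - 4))*(-3) - 1*324 = (-19 + 36*16*(-5))*(-3) - 324 = (-19 - 2880)*(-3) - 324 = -2899*(-3) - 324 = 8697 - 324 = 8373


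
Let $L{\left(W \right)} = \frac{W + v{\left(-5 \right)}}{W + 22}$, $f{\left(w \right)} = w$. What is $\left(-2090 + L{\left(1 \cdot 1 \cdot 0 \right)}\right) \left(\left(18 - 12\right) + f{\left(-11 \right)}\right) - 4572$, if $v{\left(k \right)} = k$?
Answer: $\frac{129341}{22} \approx 5879.1$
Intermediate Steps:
$L{\left(W \right)} = \frac{-5 + W}{22 + W}$ ($L{\left(W \right)} = \frac{W - 5}{W + 22} = \frac{-5 + W}{22 + W}$)
$\left(-2090 + L{\left(1 \cdot 1 \cdot 0 \right)}\right) \left(\left(18 - 12\right) + f{\left(-11 \right)}\right) - 4572 = \left(-2090 + \frac{-5 + 1 \cdot 1 \cdot 0}{22 + 1 \cdot 1 \cdot 0}\right) \left(\left(18 - 12\right) - 11\right) - 4572 = \left(-2090 + \frac{-5 + 1 \cdot 0}{22 + 1 \cdot 0}\right) \left(\left(18 - 12\right) - 11\right) - 4572 = \left(-2090 + \frac{-5 + 0}{22 + 0}\right) \left(6 - 11\right) - 4572 = \left(-2090 + \frac{1}{22} \left(-5\right)\right) \left(-5\right) - 4572 = \left(-2090 - \frac{5}{22}\right) \left(-5\right) - 4572 = \left(- \frac{45985}{22}\right) \left(-5\right) - 4572 = \frac{229925}{22} - 4572 = \frac{129341}{22}$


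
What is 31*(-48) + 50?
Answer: -1438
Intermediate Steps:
31*(-48) + 50 = -1488 + 50 = -1438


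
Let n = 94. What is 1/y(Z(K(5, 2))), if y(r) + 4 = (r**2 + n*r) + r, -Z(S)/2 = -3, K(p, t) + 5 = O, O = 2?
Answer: 1/602 ≈ 0.0016611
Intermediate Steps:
K(p, t) = -3 (K(p, t) = -5 + 2 = -3)
Z(S) = 6 (Z(S) = -2*(-3) = 6)
y(r) = -4 + r**2 + 95*r (y(r) = -4 + ((r**2 + 94*r) + r) = -4 + (r**2 + 95*r) = -4 + r**2 + 95*r)
1/y(Z(K(5, 2))) = 1/(-4 + 6**2 + 95*6) = 1/(-4 + 36 + 570) = 1/602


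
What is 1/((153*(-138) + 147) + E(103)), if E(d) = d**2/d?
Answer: -1/20864 ≈ -4.7929e-5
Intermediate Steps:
E(d) = d
1/((153*(-138) + 147) + E(103)) = 1/((153*(-138) + 147) + 103) = 1/((-21114 + 147) + 103) = 1/(-20967 + 103) = 1/(-20864) = -1/20864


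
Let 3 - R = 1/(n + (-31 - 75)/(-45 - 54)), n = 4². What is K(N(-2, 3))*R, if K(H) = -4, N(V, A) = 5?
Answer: -9942/845 ≈ -11.766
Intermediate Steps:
n = 16
R = 4971/1690 (R = 3 - 1/(16 + (-31 - 75)/(-45 - 54)) = 3 - 1/(16 - 106/(-99)) = 3 - 1/(16 - 106*(-1/99)) = 3 - 1/(16 + 106/99) = 3 - 1/1690/99 = 3 - 1*99/1690 = 3 - 99/1690 = 4971/1690 ≈ 2.9414)
K(N(-2, 3))*R = -4*4971/1690 = -9942/845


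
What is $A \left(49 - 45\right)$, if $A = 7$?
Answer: $28$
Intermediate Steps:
$A \left(49 - 45\right) = 7 \left(49 - 45\right) = 7 \cdot 4 = 28$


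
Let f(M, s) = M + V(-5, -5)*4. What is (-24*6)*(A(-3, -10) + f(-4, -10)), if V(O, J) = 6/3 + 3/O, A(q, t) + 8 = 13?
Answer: -4752/5 ≈ -950.40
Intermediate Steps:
A(q, t) = 5 (A(q, t) = -8 + 13 = 5)
V(O, J) = 2 + 3/O (V(O, J) = 6*(⅓) + 3/O = 2 + 3/O)
f(M, s) = 28/5 + M (f(M, s) = M + (2 + 3/(-5))*4 = M + (2 + 3*(-⅕))*4 = M + (2 - ⅗)*4 = M + (7/5)*4 = M + 28/5 = 28/5 + M)
(-24*6)*(A(-3, -10) + f(-4, -10)) = (-24*6)*(5 + (28/5 - 4)) = -144*(5 + 8/5) = -144*33/5 = -4752/5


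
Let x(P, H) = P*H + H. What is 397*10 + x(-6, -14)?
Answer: 4040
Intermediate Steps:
x(P, H) = H + H*P (x(P, H) = H*P + H = H + H*P)
397*10 + x(-6, -14) = 397*10 - 14*(1 - 6) = 3970 - 14*(-5) = 3970 + 70 = 4040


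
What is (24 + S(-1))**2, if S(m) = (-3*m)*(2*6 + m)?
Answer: 3249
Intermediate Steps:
S(m) = -3*m*(12 + m) (S(m) = (-3*m)*(12 + m) = -3*m*(12 + m))
(24 + S(-1))**2 = (24 - 3*(-1)*(12 - 1))**2 = (24 - 3*(-1)*11)**2 = (24 + 33)**2 = 57**2 = 3249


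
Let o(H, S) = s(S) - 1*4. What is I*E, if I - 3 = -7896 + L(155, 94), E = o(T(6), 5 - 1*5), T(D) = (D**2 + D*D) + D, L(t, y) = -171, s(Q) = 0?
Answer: 32256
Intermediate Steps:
T(D) = D + 2*D**2 (T(D) = (D**2 + D**2) + D = 2*D**2 + D = D + 2*D**2)
o(H, S) = -4 (o(H, S) = 0 - 1*4 = 0 - 4 = -4)
E = -4
I = -8064 (I = 3 + (-7896 - 171) = 3 - 8067 = -8064)
I*E = -8064*(-4) = 32256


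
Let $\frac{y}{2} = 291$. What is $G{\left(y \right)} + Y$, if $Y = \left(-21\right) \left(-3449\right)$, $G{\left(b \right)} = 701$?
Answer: $73130$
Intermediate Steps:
$y = 582$ ($y = 2 \cdot 291 = 582$)
$Y = 72429$
$G{\left(y \right)} + Y = 701 + 72429 = 73130$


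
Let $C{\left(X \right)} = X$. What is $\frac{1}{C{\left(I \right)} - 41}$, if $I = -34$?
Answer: $- \frac{1}{75} \approx -0.013333$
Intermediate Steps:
$\frac{1}{C{\left(I \right)} - 41} = \frac{1}{-34 - 41} = \frac{1}{-75} = - \frac{1}{75}$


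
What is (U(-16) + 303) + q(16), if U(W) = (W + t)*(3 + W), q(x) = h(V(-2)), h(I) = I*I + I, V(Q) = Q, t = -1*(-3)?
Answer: 474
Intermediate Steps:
t = 3
h(I) = I + I² (h(I) = I² + I = I + I²)
q(x) = 2 (q(x) = -2*(1 - 2) = -2*(-1) = 2)
U(W) = (3 + W)² (U(W) = (W + 3)*(3 + W) = (3 + W)*(3 + W) = (3 + W)²)
(U(-16) + 303) + q(16) = ((9 + (-16)² + 6*(-16)) + 303) + 2 = ((9 + 256 - 96) + 303) + 2 = (169 + 303) + 2 = 472 + 2 = 474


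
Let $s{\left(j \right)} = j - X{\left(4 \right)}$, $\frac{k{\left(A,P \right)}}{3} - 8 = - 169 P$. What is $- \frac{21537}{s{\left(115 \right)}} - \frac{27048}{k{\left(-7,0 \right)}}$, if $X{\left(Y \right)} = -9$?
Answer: $- \frac{161285}{124} \approx -1300.7$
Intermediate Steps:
$k{\left(A,P \right)} = 24 - 507 P$ ($k{\left(A,P \right)} = 24 + 3 \left(- 169 P\right) = 24 - 507 P$)
$s{\left(j \right)} = 9 + j$ ($s{\left(j \right)} = j - -9 = j + 9 = 9 + j$)
$- \frac{21537}{s{\left(115 \right)}} - \frac{27048}{k{\left(-7,0 \right)}} = - \frac{21537}{9 + 115} - \frac{27048}{24 - 0} = - \frac{21537}{124} - \frac{27048}{24 + 0} = \left(-21537\right) \frac{1}{124} - \frac{27048}{24} = - \frac{21537}{124} - 1127 = - \frac{161285}{124}$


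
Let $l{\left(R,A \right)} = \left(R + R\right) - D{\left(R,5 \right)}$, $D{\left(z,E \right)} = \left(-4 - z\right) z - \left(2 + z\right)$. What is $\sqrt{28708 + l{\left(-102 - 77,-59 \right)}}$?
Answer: $\sqrt{59498} \approx 243.92$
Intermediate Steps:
$D{\left(z,E \right)} = -2 - z + z \left(-4 - z\right)$ ($D{\left(z,E \right)} = z \left(-4 - z\right) - \left(2 + z\right) = -2 - z + z \left(-4 - z\right)$)
$l{\left(R,A \right)} = 2 + R^{2} + 7 R$ ($l{\left(R,A \right)} = \left(R + R\right) - \left(-2 - R^{2} - 5 R\right) = 2 R + \left(2 + R^{2} + 5 R\right) = 2 + R^{2} + 7 R$)
$\sqrt{28708 + l{\left(-102 - 77,-59 \right)}} = \sqrt{28708 + \left(2 + \left(-102 - 77\right)^{2} + 7 \left(-102 - 77\right)\right)} = \sqrt{28708 + \left(2 + \left(-179\right)^{2} + 7 \left(-179\right)\right)} = \sqrt{28708 + \left(2 + 32041 - 1253\right)} = \sqrt{28708 + 30790} = \sqrt{59498}$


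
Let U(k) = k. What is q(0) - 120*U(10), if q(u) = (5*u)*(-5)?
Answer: -1200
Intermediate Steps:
q(u) = -25*u
q(0) - 120*U(10) = -25*0 - 120*10 = 0 - 1200 = -1200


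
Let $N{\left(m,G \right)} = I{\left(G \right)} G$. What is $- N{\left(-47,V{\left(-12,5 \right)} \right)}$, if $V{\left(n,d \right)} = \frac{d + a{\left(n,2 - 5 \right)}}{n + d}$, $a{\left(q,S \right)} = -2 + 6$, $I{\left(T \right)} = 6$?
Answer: $\frac{54}{7} \approx 7.7143$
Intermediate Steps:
$a{\left(q,S \right)} = 4$
$V{\left(n,d \right)} = \frac{4 + d}{d + n}$ ($V{\left(n,d \right)} = \frac{d + 4}{n + d} = \frac{4 + d}{d + n}$)
$N{\left(m,G \right)} = 6 G$
$- N{\left(-47,V{\left(-12,5 \right)} \right)} = - 6 \frac{4 + 5}{5 - 12} = - 6 \frac{1}{-7} \cdot 9 = - 6 \left(\left(- \frac{1}{7}\right) 9\right) = - \frac{6 \left(-9\right)}{7} = \left(-1\right) \left(- \frac{54}{7}\right) = \frac{54}{7}$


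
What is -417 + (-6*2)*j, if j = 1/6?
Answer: -419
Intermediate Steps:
j = 1/6 ≈ 0.16667
-417 + (-6*2)*j = -417 - 6*2*(1/6) = -417 - 12*1/6 = -417 - 2 = -419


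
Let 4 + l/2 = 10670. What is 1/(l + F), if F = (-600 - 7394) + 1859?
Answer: 1/15197 ≈ 6.5802e-5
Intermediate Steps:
l = 21332 (l = -8 + 2*10670 = -8 + 21340 = 21332)
F = -6135 (F = -7994 + 1859 = -6135)
1/(l + F) = 1/(21332 - 6135) = 1/15197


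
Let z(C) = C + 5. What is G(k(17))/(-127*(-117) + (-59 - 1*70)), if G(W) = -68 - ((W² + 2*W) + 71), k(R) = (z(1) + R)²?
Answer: -140519/7365 ≈ -19.079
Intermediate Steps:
z(C) = 5 + C
k(R) = (6 + R)² (k(R) = ((5 + 1) + R)² = (6 + R)²)
G(W) = -139 - W² - 2*W (G(W) = -68 - (71 + W² + 2*W) = -68 + (-71 - W² - 2*W) = -139 - W² - 2*W)
G(k(17))/(-127*(-117) + (-59 - 1*70)) = (-139 - ((6 + 17)²)² - 2*(6 + 17)²)/(-127*(-117) + (-59 - 1*70)) = (-139 - (23²)² - 2*23²)/(14859 + (-59 - 70)) = (-139 - 1*529² - 2*529)/(14859 - 129) = (-139 - 1*279841 - 1058)/14730 = (-139 - 279841 - 1058)*(1/14730) = -281038*1/14730 = -140519/7365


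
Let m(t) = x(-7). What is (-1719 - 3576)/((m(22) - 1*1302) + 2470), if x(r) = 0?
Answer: -5295/1168 ≈ -4.5334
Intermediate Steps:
m(t) = 0
(-1719 - 3576)/((m(22) - 1*1302) + 2470) = (-1719 - 3576)/((0 - 1*1302) + 2470) = -5295/((0 - 1302) + 2470) = -5295/(-1302 + 2470) = -5295/1168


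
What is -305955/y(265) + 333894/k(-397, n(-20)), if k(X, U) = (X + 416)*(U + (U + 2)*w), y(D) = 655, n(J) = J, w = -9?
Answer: -60676602/176719 ≈ -343.35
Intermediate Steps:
k(X, U) = (-18 - 8*U)*(416 + X) (k(X, U) = (X + 416)*(U + (U + 2)*(-9)) = (416 + X)*(U + (2 + U)*(-9)) = (416 + X)*(U + (-18 - 9*U)) = (416 + X)*(-18 - 8*U) = (-18 - 8*U)*(416 + X))
-305955/y(265) + 333894/k(-397, n(-20)) = -305955/655 + 333894/(-7488 - 3328*(-20) - 18*(-397) - 8*(-20)*(-397)) = -305955*1/655 + 333894/(-7488 + 66560 + 7146 - 63520) = -61191/131 + 333894/2698 = -61191/131 + 333894*(1/2698) = -61191/131 + 166947/1349 = -60676602/176719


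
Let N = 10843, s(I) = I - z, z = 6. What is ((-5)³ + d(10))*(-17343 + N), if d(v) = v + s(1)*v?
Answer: 1072500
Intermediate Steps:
s(I) = -6 + I (s(I) = I - 1*6 = I - 6 = -6 + I)
d(v) = -4*v (d(v) = v + (-6 + 1)*v = v - 5*v = -4*v)
((-5)³ + d(10))*(-17343 + N) = ((-5)³ - 4*10)*(-17343 + 10843) = (-125 - 40)*(-6500) = -165*(-6500) = 1072500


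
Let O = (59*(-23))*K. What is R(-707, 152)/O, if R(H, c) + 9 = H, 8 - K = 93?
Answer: -716/115345 ≈ -0.0062075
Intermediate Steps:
K = -85 (K = 8 - 1*93 = 8 - 93 = -85)
R(H, c) = -9 + H
O = 115345 (O = (59*(-23))*(-85) = -1357*(-85) = 115345)
R(-707, 152)/O = (-9 - 707)/115345 = -716*1/115345 = -716/115345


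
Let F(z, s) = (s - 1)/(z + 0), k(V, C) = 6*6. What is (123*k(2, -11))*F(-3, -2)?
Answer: 4428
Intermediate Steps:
k(V, C) = 36
F(z, s) = (-1 + s)/z
(123*k(2, -11))*F(-3, -2) = (123*36)*((-1 - 2)/(-3)) = 4428*(-⅓*(-3)) = 4428*1 = 4428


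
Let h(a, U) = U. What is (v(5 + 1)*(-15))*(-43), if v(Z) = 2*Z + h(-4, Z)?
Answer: 11610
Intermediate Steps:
v(Z) = 3*Z (v(Z) = 2*Z + Z = 3*Z)
(v(5 + 1)*(-15))*(-43) = ((3*(5 + 1))*(-15))*(-43) = ((3*6)*(-15))*(-43) = (18*(-15))*(-43) = -270*(-43) = 11610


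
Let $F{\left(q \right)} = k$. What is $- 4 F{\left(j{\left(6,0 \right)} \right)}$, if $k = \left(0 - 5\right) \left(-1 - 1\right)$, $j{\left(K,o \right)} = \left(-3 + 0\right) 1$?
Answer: $-40$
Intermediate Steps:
$j{\left(K,o \right)} = -3$ ($j{\left(K,o \right)} = \left(-3\right) 1 = -3$)
$k = 10$ ($k = \left(-5\right) \left(-2\right) = 10$)
$F{\left(q \right)} = 10$
$- 4 F{\left(j{\left(6,0 \right)} \right)} = \left(-4\right) 10 = -40$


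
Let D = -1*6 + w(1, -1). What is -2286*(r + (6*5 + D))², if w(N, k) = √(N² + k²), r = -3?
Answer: -1012698 - 96012*√2 ≈ -1.1485e+6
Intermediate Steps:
D = -6 + √2 (D = -1*6 + √(1² + (-1)²) = -6 + √(1 + 1) = -6 + √2 ≈ -4.5858)
-2286*(r + (6*5 + D))² = -2286*(-3 + (6*5 + (-6 + √2)))² = -2286*(-3 + (30 + (-6 + √2)))² = -2286*(-3 + (24 + √2))² = -2286*(21 + √2)²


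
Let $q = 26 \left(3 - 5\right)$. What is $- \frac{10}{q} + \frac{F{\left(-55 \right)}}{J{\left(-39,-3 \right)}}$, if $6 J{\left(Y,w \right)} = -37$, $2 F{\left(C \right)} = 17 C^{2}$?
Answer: $- \frac{4010965}{962} \approx -4169.4$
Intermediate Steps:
$F{\left(C \right)} = \frac{17 C^{2}}{2}$
$J{\left(Y,w \right)} = - \frac{37}{6}$ ($J{\left(Y,w \right)} = \frac{1}{6} \left(-37\right) = - \frac{37}{6}$)
$q = -52$ ($q = 26 \left(-2\right) = -52$)
$- \frac{10}{q} + \frac{F{\left(-55 \right)}}{J{\left(-39,-3 \right)}} = - \frac{10}{-52} + \frac{\frac{17}{2} \left(-55\right)^{2}}{- \frac{37}{6}} = \left(-10\right) \left(- \frac{1}{52}\right) + \frac{17}{2} \cdot 3025 \left(- \frac{6}{37}\right) = \frac{5}{26} + \frac{51425}{2} \left(- \frac{6}{37}\right) = \frac{5}{26} - \frac{154275}{37} = - \frac{4010965}{962}$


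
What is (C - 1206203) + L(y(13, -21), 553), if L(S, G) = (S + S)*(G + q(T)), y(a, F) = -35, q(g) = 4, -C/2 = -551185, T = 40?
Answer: -142823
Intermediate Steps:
C = 1102370 (C = -2*(-551185) = 1102370)
L(S, G) = 2*S*(4 + G) (L(S, G) = (S + S)*(G + 4) = (2*S)*(4 + G) = 2*S*(4 + G))
(C - 1206203) + L(y(13, -21), 553) = (1102370 - 1206203) + 2*(-35)*(4 + 553) = -103833 + 2*(-35)*557 = -103833 - 38990 = -142823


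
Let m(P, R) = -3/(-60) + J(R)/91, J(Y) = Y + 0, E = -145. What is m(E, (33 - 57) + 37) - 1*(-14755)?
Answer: 2065727/140 ≈ 14755.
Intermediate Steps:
J(Y) = Y
m(P, R) = 1/20 + R/91 (m(P, R) = -3/(-60) + R/91 = -3*(-1/60) + R*(1/91) = 1/20 + R/91)
m(E, (33 - 57) + 37) - 1*(-14755) = (1/20 + ((33 - 57) + 37)/91) - 1*(-14755) = (1/20 + (-24 + 37)/91) + 14755 = (1/20 + (1/91)*13) + 14755 = (1/20 + 1/7) + 14755 = 27/140 + 14755 = 2065727/140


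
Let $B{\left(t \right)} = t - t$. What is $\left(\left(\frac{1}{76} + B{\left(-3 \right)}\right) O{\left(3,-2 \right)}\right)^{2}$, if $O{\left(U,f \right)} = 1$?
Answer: $\frac{1}{5776} \approx 0.00017313$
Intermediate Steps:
$B{\left(t \right)} = 0$
$\left(\left(\frac{1}{76} + B{\left(-3 \right)}\right) O{\left(3,-2 \right)}\right)^{2} = \left(\left(\frac{1}{76} + 0\right) 1\right)^{2} = \left(\frac{1}{76} \cdot 1\right)^{2} = \left(\frac{1}{76}\right)^{2} = \frac{1}{5776}$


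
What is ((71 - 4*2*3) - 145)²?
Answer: 9604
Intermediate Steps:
((71 - 4*2*3) - 145)² = ((71 - 8*3) - 145)² = ((71 - 1*24) - 145)² = ((71 - 24) - 145)² = (47 - 145)² = (-98)² = 9604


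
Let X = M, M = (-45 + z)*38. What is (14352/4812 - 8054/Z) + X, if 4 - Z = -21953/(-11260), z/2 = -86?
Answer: -112678828190/9257887 ≈ -12171.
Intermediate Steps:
z = -172 (z = 2*(-86) = -172)
Z = 23087/11260 (Z = 4 - (-21953)/(-11260) = 4 - (-21953)*(-1)/11260 = 4 - 1*21953/11260 = 4 - 21953/11260 = 23087/11260 ≈ 2.0504)
M = -8246 (M = (-45 - 172)*38 = -217*38 = -8246)
X = -8246
(14352/4812 - 8054/Z) + X = (14352/4812 - 8054/23087/11260) - 8246 = (14352*(1/4812) - 8054*11260/23087) - 8246 = (1196/401 - 90688040/23087) - 8246 = -36338291988/9257887 - 8246 = -112678828190/9257887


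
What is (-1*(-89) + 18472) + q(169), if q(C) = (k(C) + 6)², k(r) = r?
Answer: 49186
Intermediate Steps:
q(C) = (6 + C)² (q(C) = (C + 6)² = (6 + C)²)
(-1*(-89) + 18472) + q(169) = (-1*(-89) + 18472) + (6 + 169)² = (89 + 18472) + 175² = 18561 + 30625 = 49186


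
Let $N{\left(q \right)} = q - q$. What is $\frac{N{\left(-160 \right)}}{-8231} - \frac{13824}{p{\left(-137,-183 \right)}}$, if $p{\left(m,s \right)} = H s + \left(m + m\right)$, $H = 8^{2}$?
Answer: $\frac{6912}{5993} \approx 1.1533$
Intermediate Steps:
$H = 64$
$N{\left(q \right)} = 0$
$p{\left(m,s \right)} = 2 m + 64 s$ ($p{\left(m,s \right)} = 64 s + \left(m + m\right) = 64 s + 2 m = 2 m + 64 s$)
$\frac{N{\left(-160 \right)}}{-8231} - \frac{13824}{p{\left(-137,-183 \right)}} = \frac{0}{-8231} - \frac{13824}{2 \left(-137\right) + 64 \left(-183\right)} = 0 \left(- \frac{1}{8231}\right) - \frac{13824}{-274 - 11712} = 0 - \frac{13824}{-11986} = 0 - - \frac{6912}{5993} = 0 + \frac{6912}{5993} = \frac{6912}{5993}$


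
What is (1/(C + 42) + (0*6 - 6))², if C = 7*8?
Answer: 344569/9604 ≈ 35.878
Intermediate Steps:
C = 56
(1/(C + 42) + (0*6 - 6))² = (1/(56 + 42) + (0*6 - 6))² = (1/98 + (0 - 6))² = (1/98 - 6)² = (-587/98)² = 344569/9604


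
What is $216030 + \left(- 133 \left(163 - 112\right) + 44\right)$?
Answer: $209291$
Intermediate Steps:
$216030 + \left(- 133 \left(163 - 112\right) + 44\right) = 216030 + \left(\left(-133\right) 51 + 44\right) = 216030 + \left(-6783 + 44\right) = 216030 - 6739 = 209291$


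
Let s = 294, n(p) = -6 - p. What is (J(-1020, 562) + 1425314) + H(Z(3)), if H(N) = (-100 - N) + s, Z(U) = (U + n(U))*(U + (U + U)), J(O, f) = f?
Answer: 1426124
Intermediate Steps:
Z(U) = -18*U (Z(U) = (U + (-6 - U))*(U + (U + U)) = -6*(U + 2*U) = -18*U)
H(N) = 194 - N (H(N) = (-100 - N) + 294 = 194 - N)
(J(-1020, 562) + 1425314) + H(Z(3)) = (562 + 1425314) + (194 - (-18)*3) = 1425876 + (194 - 1*(-54)) = 1425876 + (194 + 54) = 1425876 + 248 = 1426124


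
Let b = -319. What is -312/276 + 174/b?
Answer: -424/253 ≈ -1.6759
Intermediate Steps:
-312/276 + 174/b = -312/276 + 174/(-319) = -312*1/276 + 174*(-1/319) = -26/23 - 6/11 = -424/253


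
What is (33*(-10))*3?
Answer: -990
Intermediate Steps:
(33*(-10))*3 = -330*3 = -990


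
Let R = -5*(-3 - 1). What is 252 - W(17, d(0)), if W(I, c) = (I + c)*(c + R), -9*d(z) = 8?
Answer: -4528/81 ≈ -55.901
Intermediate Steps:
d(z) = -8/9 (d(z) = -⅑*8 = -8/9)
R = 20 (R = -5*(-4) = 20)
W(I, c) = (20 + c)*(I + c) (W(I, c) = (I + c)*(c + 20) = (I + c)*(20 + c) = (20 + c)*(I + c))
252 - W(17, d(0)) = 252 - ((-8/9)² + 20*17 + 20*(-8/9) + 17*(-8/9)) = 252 - (64/81 + 340 - 160/9 - 136/9) = 252 - 1*24940/81 = 252 - 24940/81 = -4528/81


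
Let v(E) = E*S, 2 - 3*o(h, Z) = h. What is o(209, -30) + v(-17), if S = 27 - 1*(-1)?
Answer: -545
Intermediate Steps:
o(h, Z) = ⅔ - h/3
S = 28 (S = 27 + 1 = 28)
v(E) = 28*E (v(E) = E*28 = 28*E)
o(209, -30) + v(-17) = (⅔ - ⅓*209) + 28*(-17) = (⅔ - 209/3) - 476 = -69 - 476 = -545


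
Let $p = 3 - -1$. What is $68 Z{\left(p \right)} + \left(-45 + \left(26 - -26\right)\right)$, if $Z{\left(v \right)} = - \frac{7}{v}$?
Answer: $-112$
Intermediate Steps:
$p = 4$ ($p = 3 + 1 = 4$)
$68 Z{\left(p \right)} + \left(-45 + \left(26 - -26\right)\right) = 68 \left(- \frac{7}{4}\right) + \left(-45 + \left(26 - -26\right)\right) = 68 \left(\left(-7\right) \frac{1}{4}\right) + \left(-45 + \left(26 + 26\right)\right) = 68 \left(- \frac{7}{4}\right) + \left(-45 + 52\right) = -119 + 7 = -112$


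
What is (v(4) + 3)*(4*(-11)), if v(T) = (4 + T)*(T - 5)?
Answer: 220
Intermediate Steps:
v(T) = (-5 + T)*(4 + T) (v(T) = (4 + T)*(-5 + T) = (-5 + T)*(4 + T))
(v(4) + 3)*(4*(-11)) = ((-20 + 4**2 - 1*4) + 3)*(4*(-11)) = ((-20 + 16 - 4) + 3)*(-44) = (-8 + 3)*(-44) = -5*(-44) = 220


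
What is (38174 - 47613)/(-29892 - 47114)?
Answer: 9439/77006 ≈ 0.12257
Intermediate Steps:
(38174 - 47613)/(-29892 - 47114) = -9439/(-77006) = -9439*(-1/77006) = 9439/77006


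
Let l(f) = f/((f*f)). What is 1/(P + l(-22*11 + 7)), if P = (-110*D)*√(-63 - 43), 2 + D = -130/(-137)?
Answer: -4410715/1468763746578769 - 119842668000*I*√106/1468763746578769 ≈ -3.003e-9 - 0.00084006*I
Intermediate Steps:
D = -144/137 (D = -2 - 130/(-137) = -2 - 130*(-1/137) = -2 + 130/137 = -144/137 ≈ -1.0511)
l(f) = 1/f (l(f) = f/(f²) = f/f² = 1/f)
P = 15840*I*√106/137 (P = (-110*(-144/137))*√(-63 - 43) = 15840*√(-106)/137 = 15840*(I*√106)/137 = 15840*I*√106/137 ≈ 1190.4*I)
1/(P + l(-22*11 + 7)) = 1/(15840*I*√106/137 + 1/(-22*11 + 7)) = 1/(15840*I*√106/137 + 1/(-242 + 7)) = 1/(15840*I*√106/137 + 1/(-235)) = 1/(15840*I*√106/137 - 1/235) = 1/(-1/235 + 15840*I*√106/137)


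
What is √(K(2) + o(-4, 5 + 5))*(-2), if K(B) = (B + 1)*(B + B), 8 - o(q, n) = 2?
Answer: -6*√2 ≈ -8.4853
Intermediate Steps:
o(q, n) = 6 (o(q, n) = 8 - 1*2 = 8 - 2 = 6)
K(B) = 2*B*(1 + B) (K(B) = (1 + B)*(2*B) = 2*B*(1 + B))
√(K(2) + o(-4, 5 + 5))*(-2) = √(2*2*(1 + 2) + 6)*(-2) = √(2*2*3 + 6)*(-2) = √(12 + 6)*(-2) = √18*(-2) = (3*√2)*(-2) = -6*√2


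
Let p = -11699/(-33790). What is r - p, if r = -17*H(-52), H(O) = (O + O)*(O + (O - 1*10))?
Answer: -6810453779/33790 ≈ -2.0155e+5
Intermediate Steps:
H(O) = 2*O*(-10 + 2*O) (H(O) = (2*O)*(O + (O - 10)) = (2*O)*(O + (-10 + O)) = (2*O)*(-10 + 2*O) = 2*O*(-10 + 2*O))
r = -201552 (r = -68*(-52)*(-5 - 52) = -68*(-52)*(-57) = -17*11856 = -201552)
p = 11699/33790 (p = -11699*(-1/33790) = 11699/33790 ≈ 0.34623)
r - p = -201552 - 1*11699/33790 = -201552 - 11699/33790 = -6810453779/33790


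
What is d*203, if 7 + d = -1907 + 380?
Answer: -311402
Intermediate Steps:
d = -1534 (d = -7 + (-1907 + 380) = -7 - 1527 = -1534)
d*203 = -1534*203 = -311402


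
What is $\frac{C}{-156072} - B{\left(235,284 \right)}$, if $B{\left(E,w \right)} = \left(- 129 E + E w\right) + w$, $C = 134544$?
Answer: $- \frac{238724233}{6503} \approx -36710.0$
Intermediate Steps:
$B{\left(E,w \right)} = w - 129 E + E w$
$\frac{C}{-156072} - B{\left(235,284 \right)} = \frac{134544}{-156072} - \left(284 - 30315 + 235 \cdot 284\right) = 134544 \left(- \frac{1}{156072}\right) - \left(284 - 30315 + 66740\right) = - \frac{5606}{6503} - 36709 = - \frac{238724233}{6503}$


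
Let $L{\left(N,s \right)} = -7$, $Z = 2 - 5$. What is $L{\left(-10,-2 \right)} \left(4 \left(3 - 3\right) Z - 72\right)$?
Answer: $504$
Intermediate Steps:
$Z = -3$ ($Z = 2 - 5 = -3$)
$L{\left(-10,-2 \right)} \left(4 \left(3 - 3\right) Z - 72\right) = - 7 \left(4 \left(3 - 3\right) \left(-3\right) - 72\right) = - 7 \left(4 \cdot 0 \left(-3\right) - 72\right) = - 7 \left(0 \left(-3\right) - 72\right) = - 7 \left(0 - 72\right) = \left(-7\right) \left(-72\right) = 504$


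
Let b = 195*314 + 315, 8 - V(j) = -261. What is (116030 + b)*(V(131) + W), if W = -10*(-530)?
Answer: 988915175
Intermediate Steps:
V(j) = 269 (V(j) = 8 - 1*(-261) = 8 + 261 = 269)
W = 5300
b = 61545 (b = 61230 + 315 = 61545)
(116030 + b)*(V(131) + W) = (116030 + 61545)*(269 + 5300) = 177575*5569 = 988915175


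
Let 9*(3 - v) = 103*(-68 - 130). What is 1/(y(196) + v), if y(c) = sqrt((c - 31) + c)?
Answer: 1/2288 ≈ 0.00043706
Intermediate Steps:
v = 2269 (v = 3 - 103*(-68 - 130)/9 = 3 - 103*(-198)/9 = 3 - 1/9*(-20394) = 3 + 2266 = 2269)
y(c) = sqrt(-31 + 2*c) (y(c) = sqrt((-31 + c) + c) = sqrt(-31 + 2*c))
1/(y(196) + v) = 1/(sqrt(-31 + 2*196) + 2269) = 1/(sqrt(-31 + 392) + 2269) = 1/(sqrt(361) + 2269) = 1/(19 + 2269) = 1/2288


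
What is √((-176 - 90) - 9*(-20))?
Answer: I*√86 ≈ 9.2736*I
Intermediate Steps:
√((-176 - 90) - 9*(-20)) = √(-266 + 180) = √(-86) = I*√86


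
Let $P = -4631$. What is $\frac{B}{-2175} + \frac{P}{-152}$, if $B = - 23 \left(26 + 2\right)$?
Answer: $\frac{10170313}{330600} \approx 30.763$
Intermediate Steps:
$B = -644$ ($B = \left(-23\right) 28 = -644$)
$\frac{B}{-2175} + \frac{P}{-152} = - \frac{644}{-2175} - \frac{4631}{-152} = \left(-644\right) \left(- \frac{1}{2175}\right) - - \frac{4631}{152} = \frac{644}{2175} + \frac{4631}{152} = \frac{10170313}{330600}$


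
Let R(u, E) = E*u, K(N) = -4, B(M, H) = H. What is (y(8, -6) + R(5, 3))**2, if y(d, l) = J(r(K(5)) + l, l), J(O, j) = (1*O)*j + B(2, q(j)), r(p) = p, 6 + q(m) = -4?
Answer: 4225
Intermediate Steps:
q(m) = -10 (q(m) = -6 - 4 = -10)
J(O, j) = -10 + O*j (J(O, j) = (1*O)*j - 10 = O*j - 10 = -10 + O*j)
y(d, l) = -10 + l*(-4 + l) (y(d, l) = -10 + (-4 + l)*l = -10 + l*(-4 + l))
(y(8, -6) + R(5, 3))**2 = ((-10 - 6*(-4 - 6)) + 3*5)**2 = ((-10 - 6*(-10)) + 15)**2 = ((-10 + 60) + 15)**2 = (50 + 15)**2 = 65**2 = 4225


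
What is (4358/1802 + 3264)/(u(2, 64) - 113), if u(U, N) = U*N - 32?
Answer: -2943043/15317 ≈ -192.14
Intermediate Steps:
u(U, N) = -32 + N*U (u(U, N) = N*U - 32 = -32 + N*U)
(4358/1802 + 3264)/(u(2, 64) - 113) = (4358/1802 + 3264)/((-32 + 64*2) - 113) = (4358*(1/1802) + 3264)/((-32 + 128) - 113) = (2179/901 + 3264)/(96 - 113) = (2943043/901)/(-17) = (2943043/901)*(-1/17) = -2943043/15317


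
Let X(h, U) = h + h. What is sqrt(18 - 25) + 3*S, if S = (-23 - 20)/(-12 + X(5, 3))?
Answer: 129/2 + I*sqrt(7) ≈ 64.5 + 2.6458*I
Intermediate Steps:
X(h, U) = 2*h
S = 43/2 (S = (-23 - 20)/(-12 + 2*5) = -43/(-12 + 10) = -43/(-2) = -43*(-1/2) = 43/2 ≈ 21.500)
sqrt(18 - 25) + 3*S = sqrt(18 - 25) + 3*(43/2) = sqrt(-7) + 129/2 = I*sqrt(7) + 129/2 = 129/2 + I*sqrt(7)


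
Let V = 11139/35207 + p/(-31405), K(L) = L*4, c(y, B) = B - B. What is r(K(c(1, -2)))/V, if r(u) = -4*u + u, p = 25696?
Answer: 0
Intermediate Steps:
c(y, B) = 0
K(L) = 4*L
V = -50441707/100515985 (V = 11139/35207 + 25696/(-31405) = 11139*(1/35207) + 25696*(-1/31405) = 11139/35207 - 2336/2855 = -50441707/100515985 ≈ -0.50183)
r(u) = -3*u
r(K(c(1, -2)))/V = (-12*0)/(-50441707/100515985) = -3*0*(-100515985/50441707) = 0*(-100515985/50441707) = 0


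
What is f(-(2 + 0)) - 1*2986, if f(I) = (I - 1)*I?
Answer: -2980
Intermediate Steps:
f(I) = I*(-1 + I) (f(I) = (-1 + I)*I = I*(-1 + I))
f(-(2 + 0)) - 1*2986 = (-(2 + 0))*(-1 - (2 + 0)) - 1*2986 = (-1*2)*(-1 - 1*2) - 2986 = -2*(-1 - 2) - 2986 = -2*(-3) - 2986 = 6 - 2986 = -2980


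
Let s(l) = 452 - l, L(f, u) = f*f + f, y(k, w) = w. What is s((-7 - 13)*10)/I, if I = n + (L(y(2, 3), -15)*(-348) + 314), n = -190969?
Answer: -652/194831 ≈ -0.0033465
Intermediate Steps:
L(f, u) = f + f² (L(f, u) = f² + f = f + f²)
I = -194831 (I = -190969 + ((3*(1 + 3))*(-348) + 314) = -190969 + ((3*4)*(-348) + 314) = -190969 + (12*(-348) + 314) = -190969 + (-4176 + 314) = -190969 - 3862 = -194831)
s((-7 - 13)*10)/I = (452 - (-7 - 13)*10)/(-194831) = (452 - (-20)*10)*(-1/194831) = (452 - 1*(-200))*(-1/194831) = (452 + 200)*(-1/194831) = 652*(-1/194831) = -652/194831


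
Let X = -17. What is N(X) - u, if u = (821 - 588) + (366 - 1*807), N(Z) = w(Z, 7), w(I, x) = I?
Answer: 191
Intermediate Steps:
N(Z) = Z
u = -208 (u = 233 + (366 - 807) = 233 - 441 = -208)
N(X) - u = -17 - 1*(-208) = -17 + 208 = 191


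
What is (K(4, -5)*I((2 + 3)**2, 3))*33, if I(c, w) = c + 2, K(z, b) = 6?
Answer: 5346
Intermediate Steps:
I(c, w) = 2 + c
(K(4, -5)*I((2 + 3)**2, 3))*33 = (6*(2 + (2 + 3)**2))*33 = (6*(2 + 5**2))*33 = (6*(2 + 25))*33 = (6*27)*33 = 162*33 = 5346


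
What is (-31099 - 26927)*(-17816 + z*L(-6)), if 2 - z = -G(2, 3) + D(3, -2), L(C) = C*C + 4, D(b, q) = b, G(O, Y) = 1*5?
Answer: 1024507056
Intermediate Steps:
G(O, Y) = 5
L(C) = 4 + C**2 (L(C) = C**2 + 4 = 4 + C**2)
z = 4 (z = 2 - (-1*5 + 3) = 2 - (-5 + 3) = 2 - 1*(-2) = 2 + 2 = 4)
(-31099 - 26927)*(-17816 + z*L(-6)) = (-31099 - 26927)*(-17816 + 4*(4 + (-6)**2)) = -58026*(-17816 + 4*(4 + 36)) = -58026*(-17816 + 4*40) = -58026*(-17816 + 160) = -58026*(-17656) = 1024507056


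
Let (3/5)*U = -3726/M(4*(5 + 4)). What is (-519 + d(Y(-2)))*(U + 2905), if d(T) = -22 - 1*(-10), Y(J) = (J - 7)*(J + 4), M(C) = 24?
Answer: -5620635/4 ≈ -1.4052e+6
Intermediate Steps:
Y(J) = (-7 + J)*(4 + J)
U = -1035/4 (U = 5*(-3726/24)/3 = 5*(-3726*1/24)/3 = (5/3)*(-621/4) = -1035/4 ≈ -258.75)
d(T) = -12 (d(T) = -22 + 10 = -12)
(-519 + d(Y(-2)))*(U + 2905) = (-519 - 12)*(-1035/4 + 2905) = -531*10585/4 = -5620635/4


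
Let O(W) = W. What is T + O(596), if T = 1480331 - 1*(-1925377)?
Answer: 3406304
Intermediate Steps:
T = 3405708 (T = 1480331 + 1925377 = 3405708)
T + O(596) = 3405708 + 596 = 3406304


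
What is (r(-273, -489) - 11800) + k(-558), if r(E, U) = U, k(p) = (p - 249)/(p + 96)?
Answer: -1892237/154 ≈ -12287.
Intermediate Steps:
k(p) = (-249 + p)/(96 + p)
(r(-273, -489) - 11800) + k(-558) = (-489 - 11800) + (-249 - 558)/(96 - 558) = -12289 - 807/(-462) = -12289 - 1/462*(-807) = -12289 + 269/154 = -1892237/154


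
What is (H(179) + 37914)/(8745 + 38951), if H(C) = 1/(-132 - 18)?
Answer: 517009/650400 ≈ 0.79491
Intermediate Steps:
H(C) = -1/150 (H(C) = 1/(-150) = -1/150)
(H(179) + 37914)/(8745 + 38951) = (-1/150 + 37914)/(8745 + 38951) = (5687099/150)/47696 = (5687099/150)*(1/47696) = 517009/650400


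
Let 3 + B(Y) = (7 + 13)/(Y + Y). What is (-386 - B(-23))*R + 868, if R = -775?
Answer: 6839189/23 ≈ 2.9736e+5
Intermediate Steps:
B(Y) = -3 + 10/Y (B(Y) = -3 + (7 + 13)/(Y + Y) = -3 + 20/((2*Y)) = -3 + 20*(1/(2*Y)) = -3 + 10/Y)
(-386 - B(-23))*R + 868 = (-386 - (-3 + 10/(-23)))*(-775) + 868 = (-386 - (-3 + 10*(-1/23)))*(-775) + 868 = (-386 - (-3 - 10/23))*(-775) + 868 = (-386 - 1*(-79/23))*(-775) + 868 = (-386 + 79/23)*(-775) + 868 = -8799/23*(-775) + 868 = 6819225/23 + 868 = 6839189/23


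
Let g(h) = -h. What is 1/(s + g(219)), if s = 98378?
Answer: 1/98159 ≈ 1.0188e-5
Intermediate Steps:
1/(s + g(219)) = 1/(98378 - 1*219) = 1/(98378 - 219) = 1/98159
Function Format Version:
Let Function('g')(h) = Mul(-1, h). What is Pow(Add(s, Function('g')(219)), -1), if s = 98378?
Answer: Rational(1, 98159) ≈ 1.0188e-5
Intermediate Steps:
Pow(Add(s, Function('g')(219)), -1) = Pow(Add(98378, Mul(-1, 219)), -1) = Pow(Add(98378, -219), -1) = Pow(98159, -1) = Rational(1, 98159)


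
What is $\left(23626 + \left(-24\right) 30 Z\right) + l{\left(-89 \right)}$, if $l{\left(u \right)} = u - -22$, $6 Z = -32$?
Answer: $27399$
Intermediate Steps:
$Z = - \frac{16}{3}$ ($Z = \frac{1}{6} \left(-32\right) = - \frac{16}{3} \approx -5.3333$)
$l{\left(u \right)} = 22 + u$ ($l{\left(u \right)} = u + 22 = 22 + u$)
$\left(23626 + \left(-24\right) 30 Z\right) + l{\left(-89 \right)} = \left(23626 + \left(-24\right) 30 \left(- \frac{16}{3}\right)\right) + \left(22 - 89\right) = \left(23626 - -3840\right) - 67 = \left(23626 + 3840\right) - 67 = 27466 - 67 = 27399$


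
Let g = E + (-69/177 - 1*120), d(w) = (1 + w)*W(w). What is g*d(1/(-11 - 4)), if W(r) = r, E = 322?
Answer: -11102/885 ≈ -12.545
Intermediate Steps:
d(w) = w*(1 + w) (d(w) = (1 + w)*w = w*(1 + w))
g = 11895/59 (g = 322 + (-69/177 - 1*120) = 322 + (-69*1/177 - 120) = 322 + (-23/59 - 120) = 322 - 7103/59 = 11895/59 ≈ 201.61)
g*d(1/(-11 - 4)) = 11895*((1 + 1/(-11 - 4))/(-11 - 4))/59 = 11895*((1 + 1/(-15))/(-15))/59 = 11895*(-(1 - 1/15)/15)/59 = 11895*(-1/15*14/15)/59 = (11895/59)*(-14/225) = -11102/885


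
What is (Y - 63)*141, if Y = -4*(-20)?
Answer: 2397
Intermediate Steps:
Y = 80
(Y - 63)*141 = (80 - 63)*141 = 17*141 = 2397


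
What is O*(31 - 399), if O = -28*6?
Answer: 61824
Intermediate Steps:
O = -168
O*(31 - 399) = -168*(31 - 399) = -168*(-368) = 61824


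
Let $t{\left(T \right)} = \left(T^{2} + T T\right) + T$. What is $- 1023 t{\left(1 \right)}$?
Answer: $-3069$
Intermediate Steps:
$t{\left(T \right)} = T + 2 T^{2}$ ($t{\left(T \right)} = \left(T^{2} + T^{2}\right) + T = 2 T^{2} + T = T + 2 T^{2}$)
$- 1023 t{\left(1 \right)} = - 1023 \cdot 1 \left(1 + 2 \cdot 1\right) = - 1023 \cdot 1 \left(1 + 2\right) = - 1023 \cdot 1 \cdot 3 = \left(-1023\right) 3 = -3069$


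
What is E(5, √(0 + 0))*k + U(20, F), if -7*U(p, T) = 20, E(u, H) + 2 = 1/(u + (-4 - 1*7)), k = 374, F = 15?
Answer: -17077/21 ≈ -813.19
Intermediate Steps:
E(u, H) = -2 + 1/(-11 + u) (E(u, H) = -2 + 1/(u + (-4 - 1*7)) = -2 + 1/(u + (-4 - 7)) = -2 + 1/(u - 11) = -2 + 1/(-11 + u))
U(p, T) = -20/7 (U(p, T) = -⅐*20 = -20/7)
E(5, √(0 + 0))*k + U(20, F) = ((23 - 2*5)/(-11 + 5))*374 - 20/7 = ((23 - 10)/(-6))*374 - 20/7 = -⅙*13*374 - 20/7 = -13/6*374 - 20/7 = -2431/3 - 20/7 = -17077/21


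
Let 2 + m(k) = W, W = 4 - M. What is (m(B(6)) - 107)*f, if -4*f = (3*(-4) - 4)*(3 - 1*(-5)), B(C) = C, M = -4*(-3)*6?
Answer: -5664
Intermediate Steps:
M = 72 (M = 12*6 = 72)
W = -68 (W = 4 - 1*72 = 4 - 72 = -68)
m(k) = -70 (m(k) = -2 - 68 = -70)
f = 32 (f = -(3*(-4) - 4)*(3 - 1*(-5))/4 = -(-12 - 4)*(3 + 5)/4 = -(-4)*8 = -¼*(-128) = 32)
(m(B(6)) - 107)*f = (-70 - 107)*32 = -177*32 = -5664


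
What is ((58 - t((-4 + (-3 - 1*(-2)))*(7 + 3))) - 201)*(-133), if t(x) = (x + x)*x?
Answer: 684019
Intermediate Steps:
t(x) = 2*x**2 (t(x) = (2*x)*x = 2*x**2)
((58 - t((-4 + (-3 - 1*(-2)))*(7 + 3))) - 201)*(-133) = ((58 - 2*((-4 + (-3 - 1*(-2)))*(7 + 3))**2) - 201)*(-133) = ((58 - 2*((-4 + (-3 + 2))*10)**2) - 201)*(-133) = ((58 - 2*((-4 - 1)*10)**2) - 201)*(-133) = ((58 - 2*(-5*10)**2) - 201)*(-133) = ((58 - 2*(-50)**2) - 201)*(-133) = ((58 - 2*2500) - 201)*(-133) = ((58 - 1*5000) - 201)*(-133) = ((58 - 5000) - 201)*(-133) = (-4942 - 201)*(-133) = -5143*(-133) = 684019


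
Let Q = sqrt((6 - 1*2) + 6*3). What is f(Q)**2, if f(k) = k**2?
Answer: 484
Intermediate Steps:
Q = sqrt(22) (Q = sqrt((6 - 2) + 18) = sqrt(4 + 18) = sqrt(22) ≈ 4.6904)
f(Q)**2 = ((sqrt(22))**2)**2 = 22**2 = 484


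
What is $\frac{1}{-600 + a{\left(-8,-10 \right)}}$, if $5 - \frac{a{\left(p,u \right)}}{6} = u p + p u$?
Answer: $- \frac{1}{1530} \approx -0.00065359$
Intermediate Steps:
$a{\left(p,u \right)} = 30 - 12 p u$ ($a{\left(p,u \right)} = 30 - 6 \left(u p + p u\right) = 30 - 6 \left(p u + p u\right) = 30 - 6 \cdot 2 p u = 30 - 12 p u$)
$\frac{1}{-600 + a{\left(-8,-10 \right)}} = \frac{1}{-600 + \left(30 - \left(-96\right) \left(-10\right)\right)} = \frac{1}{-600 + \left(30 - 960\right)} = \frac{1}{-600 - 930} = \frac{1}{-1530} = - \frac{1}{1530}$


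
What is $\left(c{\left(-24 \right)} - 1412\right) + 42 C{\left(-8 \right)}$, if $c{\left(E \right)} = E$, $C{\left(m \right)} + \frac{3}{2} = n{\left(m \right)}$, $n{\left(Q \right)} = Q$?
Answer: $-1835$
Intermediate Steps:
$C{\left(m \right)} = - \frac{3}{2} + m$
$\left(c{\left(-24 \right)} - 1412\right) + 42 C{\left(-8 \right)} = \left(-24 - 1412\right) + 42 \left(- \frac{3}{2} - 8\right) = -1436 + 42 \left(- \frac{19}{2}\right) = -1436 - 399 = -1835$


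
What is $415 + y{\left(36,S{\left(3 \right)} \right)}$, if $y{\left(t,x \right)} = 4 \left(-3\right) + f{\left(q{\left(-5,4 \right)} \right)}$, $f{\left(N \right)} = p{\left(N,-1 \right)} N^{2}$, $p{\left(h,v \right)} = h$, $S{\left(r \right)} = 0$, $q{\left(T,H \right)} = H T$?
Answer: $-7597$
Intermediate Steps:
$f{\left(N \right)} = N^{3}$ ($f{\left(N \right)} = N N^{2} = N^{3}$)
$y{\left(t,x \right)} = -8012$ ($y{\left(t,x \right)} = 4 \left(-3\right) + \left(4 \left(-5\right)\right)^{3} = -12 + \left(-20\right)^{3} = -12 - 8000 = -8012$)
$415 + y{\left(36,S{\left(3 \right)} \right)} = 415 - 8012 = -7597$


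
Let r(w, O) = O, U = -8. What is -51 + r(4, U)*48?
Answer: -435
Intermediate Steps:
-51 + r(4, U)*48 = -51 - 8*48 = -51 - 384 = -435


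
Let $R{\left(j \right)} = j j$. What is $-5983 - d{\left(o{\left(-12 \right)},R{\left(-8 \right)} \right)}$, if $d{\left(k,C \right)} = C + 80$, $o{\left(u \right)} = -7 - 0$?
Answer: $-6127$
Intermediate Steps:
$R{\left(j \right)} = j^{2}$
$o{\left(u \right)} = -7$ ($o{\left(u \right)} = -7 + 0 = -7$)
$d{\left(k,C \right)} = 80 + C$
$-5983 - d{\left(o{\left(-12 \right)},R{\left(-8 \right)} \right)} = -5983 - \left(80 + \left(-8\right)^{2}\right) = -5983 - \left(80 + 64\right) = -5983 - 144 = -6127$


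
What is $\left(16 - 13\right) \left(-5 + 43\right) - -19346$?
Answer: $19460$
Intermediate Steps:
$\left(16 - 13\right) \left(-5 + 43\right) - -19346 = \left(16 - 13\right) 38 + 19346 = 3 \cdot 38 + 19346 = 114 + 19346 = 19460$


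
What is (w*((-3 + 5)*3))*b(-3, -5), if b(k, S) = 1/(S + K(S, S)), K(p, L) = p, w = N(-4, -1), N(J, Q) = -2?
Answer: 6/5 ≈ 1.2000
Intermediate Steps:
w = -2
b(k, S) = 1/(2*S) (b(k, S) = 1/(S + S) = 1/(2*S))
(w*((-3 + 5)*3))*b(-3, -5) = (-2*(-3 + 5)*3)*((½)/(-5)) = (-4*3)*((½)*(-⅕)) = -2*6*(-⅒) = -12*(-⅒) = 6/5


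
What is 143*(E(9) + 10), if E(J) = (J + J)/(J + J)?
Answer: 1573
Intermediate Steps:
E(J) = 1 (E(J) = (2*J)/((2*J)) = (2*J)*(1/(2*J)) = 1)
143*(E(9) + 10) = 143*(1 + 10) = 143*11 = 1573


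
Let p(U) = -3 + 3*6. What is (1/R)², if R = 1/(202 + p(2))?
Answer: 47089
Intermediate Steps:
p(U) = 15 (p(U) = -3 + 18 = 15)
R = 1/217 (R = 1/(202 + 15) = 1/217 ≈ 0.0046083)
(1/R)² = (1/(1/217))² = 217² = 47089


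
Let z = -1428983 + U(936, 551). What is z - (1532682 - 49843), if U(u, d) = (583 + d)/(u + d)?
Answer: -4329878180/1487 ≈ -2.9118e+6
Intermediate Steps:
U(u, d) = (583 + d)/(d + u)
z = -2124896587/1487 (z = -1428983 + (583 + 551)/(551 + 936) = -1428983 + 1134/1487 = -2124896587/1487 ≈ -1.4290e+6)
z - (1532682 - 49843) = -2124896587/1487 - (1532682 - 49843) = -2124896587/1487 - 1*1482839 = -2124896587/1487 - 1482839 = -4329878180/1487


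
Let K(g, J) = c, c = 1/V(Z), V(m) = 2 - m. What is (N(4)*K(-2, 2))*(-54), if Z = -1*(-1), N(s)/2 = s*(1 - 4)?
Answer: 1296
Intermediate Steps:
N(s) = -6*s (N(s) = 2*(s*(1 - 4)) = 2*(s*(-3)) = 2*(-3*s) = -6*s)
Z = 1
c = 1 (c = 1/(2 - 1*1) = 1/(2 - 1) = 1/1 = 1)
K(g, J) = 1
(N(4)*K(-2, 2))*(-54) = (-6*4*1)*(-54) = -24*1*(-54) = -24*(-54) = 1296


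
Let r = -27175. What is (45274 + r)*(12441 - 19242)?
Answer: -123091299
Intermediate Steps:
(45274 + r)*(12441 - 19242) = (45274 - 27175)*(12441 - 19242) = 18099*(-6801) = -123091299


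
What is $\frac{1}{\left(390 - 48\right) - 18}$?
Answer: $\frac{1}{324} \approx 0.0030864$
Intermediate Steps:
$\frac{1}{\left(390 - 48\right) - 18} = \frac{1}{342 - 18} = \frac{1}{324}$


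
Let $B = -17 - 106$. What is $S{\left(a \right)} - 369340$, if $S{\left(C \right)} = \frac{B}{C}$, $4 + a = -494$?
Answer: $- \frac{61310399}{166} \approx -3.6934 \cdot 10^{5}$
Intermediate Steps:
$a = -498$ ($a = -4 - 494 = -498$)
$B = -123$
$S{\left(C \right)} = - \frac{123}{C}$
$S{\left(a \right)} - 369340 = - \frac{123}{-498} - 369340 = \left(-123\right) \left(- \frac{1}{498}\right) - 369340 = \frac{41}{166} - 369340 = - \frac{61310399}{166}$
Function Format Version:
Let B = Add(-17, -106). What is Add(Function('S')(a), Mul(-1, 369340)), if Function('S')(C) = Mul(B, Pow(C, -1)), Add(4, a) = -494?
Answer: Rational(-61310399, 166) ≈ -3.6934e+5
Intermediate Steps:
a = -498 (a = Add(-4, -494) = -498)
B = -123
Function('S')(C) = Mul(-123, Pow(C, -1))
Add(Function('S')(a), Mul(-1, 369340)) = Add(Mul(-123, Pow(-498, -1)), Mul(-1, 369340)) = Add(Mul(-123, Rational(-1, 498)), -369340) = Add(Rational(41, 166), -369340) = Rational(-61310399, 166)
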